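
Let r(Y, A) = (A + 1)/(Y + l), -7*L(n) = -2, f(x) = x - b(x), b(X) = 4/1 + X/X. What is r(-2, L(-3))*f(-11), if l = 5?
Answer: -48/7 ≈ -6.8571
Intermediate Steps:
b(X) = 5 (b(X) = 4*1 + 1 = 4 + 1 = 5)
f(x) = -5 + x (f(x) = x - 1*5 = x - 5 = -5 + x)
L(n) = 2/7 (L(n) = -⅐*(-2) = 2/7)
r(Y, A) = (1 + A)/(5 + Y) (r(Y, A) = (A + 1)/(Y + 5) = (1 + A)/(5 + Y))
r(-2, L(-3))*f(-11) = ((1 + 2/7)/(5 - 2))*(-5 - 11) = ((9/7)/3)*(-16) = ((⅓)*(9/7))*(-16) = (3/7)*(-16) = -48/7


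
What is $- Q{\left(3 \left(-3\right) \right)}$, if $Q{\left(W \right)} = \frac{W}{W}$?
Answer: $-1$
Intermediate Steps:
$Q{\left(W \right)} = 1$
$- Q{\left(3 \left(-3\right) \right)} = \left(-1\right) 1 = -1$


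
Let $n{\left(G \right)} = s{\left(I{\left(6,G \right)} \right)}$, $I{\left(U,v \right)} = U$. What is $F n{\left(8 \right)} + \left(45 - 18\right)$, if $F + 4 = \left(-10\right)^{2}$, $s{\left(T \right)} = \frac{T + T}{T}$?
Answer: $219$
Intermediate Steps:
$s{\left(T \right)} = 2$ ($s{\left(T \right)} = \frac{2 T}{T} = 2$)
$n{\left(G \right)} = 2$
$F = 96$ ($F = -4 + \left(-10\right)^{2} = -4 + 100 = 96$)
$F n{\left(8 \right)} + \left(45 - 18\right) = 96 \cdot 2 + \left(45 - 18\right) = 192 + \left(45 - 18\right) = 192 + 27 = 219$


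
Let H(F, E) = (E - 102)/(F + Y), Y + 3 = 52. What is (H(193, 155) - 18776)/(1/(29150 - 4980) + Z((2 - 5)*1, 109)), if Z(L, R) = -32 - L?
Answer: 54911085815/84812409 ≈ 647.44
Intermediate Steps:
Y = 49 (Y = -3 + 52 = 49)
H(F, E) = (-102 + E)/(49 + F) (H(F, E) = (E - 102)/(F + 49) = (-102 + E)/(49 + F))
(H(193, 155) - 18776)/(1/(29150 - 4980) + Z((2 - 5)*1, 109)) = ((-102 + 155)/(49 + 193) - 18776)/(1/(29150 - 4980) + (-32 - (2 - 5))) = (53/242 - 18776)/(1/24170 + (-32 - (-3))) = ((1/242)*53 - 18776)/(1/24170 + (-32 - 1*(-3))) = (53/242 - 18776)/(1/24170 + (-32 + 3)) = -4543739/(242*(1/24170 - 29)) = -4543739/(242*(-700929/24170)) = -4543739/242*(-24170/700929) = 54911085815/84812409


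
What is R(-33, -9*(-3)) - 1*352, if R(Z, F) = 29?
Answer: -323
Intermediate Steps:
R(-33, -9*(-3)) - 1*352 = 29 - 1*352 = 29 - 352 = -323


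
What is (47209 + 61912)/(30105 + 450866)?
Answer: 109121/480971 ≈ 0.22688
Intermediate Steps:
(47209 + 61912)/(30105 + 450866) = 109121/480971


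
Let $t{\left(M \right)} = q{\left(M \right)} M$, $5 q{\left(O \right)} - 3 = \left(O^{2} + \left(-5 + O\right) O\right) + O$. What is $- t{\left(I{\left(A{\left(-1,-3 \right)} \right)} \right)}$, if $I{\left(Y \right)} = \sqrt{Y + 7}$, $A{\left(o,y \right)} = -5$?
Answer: $\frac{8}{5} - \frac{7 \sqrt{2}}{5} \approx -0.3799$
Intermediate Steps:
$q{\left(O \right)} = \frac{3}{5} + \frac{O}{5} + \frac{O^{2}}{5} + \frac{O \left(-5 + O\right)}{5}$ ($q{\left(O \right)} = \frac{3}{5} + \frac{\left(O^{2} + \left(-5 + O\right) O\right) + O}{5} = \frac{3}{5} + \frac{\left(O^{2} + O \left(-5 + O\right)\right) + O}{5} = \frac{3}{5} + \frac{O + O^{2} + O \left(-5 + O\right)}{5} = \frac{3}{5} + \left(\frac{O}{5} + \frac{O^{2}}{5} + \frac{O \left(-5 + O\right)}{5}\right) = \frac{3}{5} + \frac{O}{5} + \frac{O^{2}}{5} + \frac{O \left(-5 + O\right)}{5}$)
$I{\left(Y \right)} = \sqrt{7 + Y}$
$t{\left(M \right)} = M \left(\frac{3}{5} - \frac{4 M}{5} + \frac{2 M^{2}}{5}\right)$ ($t{\left(M \right)} = \left(\frac{3}{5} - \frac{4 M}{5} + \frac{2 M^{2}}{5}\right) M = M \left(\frac{3}{5} - \frac{4 M}{5} + \frac{2 M^{2}}{5}\right)$)
$- t{\left(I{\left(A{\left(-1,-3 \right)} \right)} \right)} = - \frac{\sqrt{7 - 5} \left(3 - 4 \sqrt{7 - 5} + 2 \left(\sqrt{7 - 5}\right)^{2}\right)}{5} = - \frac{\sqrt{2} \left(3 - 4 \sqrt{2} + 2 \left(\sqrt{2}\right)^{2}\right)}{5} = - \frac{\sqrt{2} \left(3 - 4 \sqrt{2} + 2 \cdot 2\right)}{5} = - \frac{\sqrt{2} \left(3 - 4 \sqrt{2} + 4\right)}{5} = - \frac{\sqrt{2} \left(7 - 4 \sqrt{2}\right)}{5}$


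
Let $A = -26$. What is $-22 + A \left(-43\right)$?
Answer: $1096$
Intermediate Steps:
$-22 + A \left(-43\right) = -22 - -1118 = -22 + 1118 = 1096$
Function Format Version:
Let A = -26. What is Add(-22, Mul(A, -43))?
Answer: 1096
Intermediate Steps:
Add(-22, Mul(A, -43)) = Add(-22, Mul(-26, -43)) = Add(-22, 1118) = 1096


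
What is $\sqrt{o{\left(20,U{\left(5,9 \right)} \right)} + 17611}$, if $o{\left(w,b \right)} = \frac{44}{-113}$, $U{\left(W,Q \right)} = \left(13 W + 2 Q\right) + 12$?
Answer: $\frac{3 \sqrt{24985543}}{113} \approx 132.71$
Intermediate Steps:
$U{\left(W,Q \right)} = 12 + 2 Q + 13 W$ ($U{\left(W,Q \right)} = \left(2 Q + 13 W\right) + 12 = 12 + 2 Q + 13 W$)
$o{\left(w,b \right)} = - \frac{44}{113}$ ($o{\left(w,b \right)} = 44 \left(- \frac{1}{113}\right) = - \frac{44}{113}$)
$\sqrt{o{\left(20,U{\left(5,9 \right)} \right)} + 17611} = \sqrt{- \frac{44}{113} + 17611} = \sqrt{\frac{1989999}{113}} = \frac{3 \sqrt{24985543}}{113}$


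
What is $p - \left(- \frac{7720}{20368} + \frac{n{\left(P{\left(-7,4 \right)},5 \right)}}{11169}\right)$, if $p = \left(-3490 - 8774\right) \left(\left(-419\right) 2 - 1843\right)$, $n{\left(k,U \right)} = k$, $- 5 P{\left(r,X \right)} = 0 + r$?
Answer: $\frac{4674892788296683}{142181370} \approx 3.288 \cdot 10^{7}$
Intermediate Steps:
$P{\left(r,X \right)} = - \frac{r}{5}$ ($P{\left(r,X \right)} = - \frac{0 + r}{5} = - \frac{r}{5}$)
$p = 32879784$ ($p = - 12264 \left(-838 - 1843\right) = \left(-12264\right) \left(-2681\right) = 32879784$)
$p - \left(- \frac{7720}{20368} + \frac{n{\left(P{\left(-7,4 \right)},5 \right)}}{11169}\right) = 32879784 - \left(- \frac{7720}{20368} + \frac{\left(- \frac{1}{5}\right) \left(-7\right)}{11169}\right) = 32879784 - \left(\left(-7720\right) \frac{1}{20368} + \frac{7}{5} \cdot \frac{1}{11169}\right) = 32879784 - \left(- \frac{965}{2546} + \frac{7}{55845}\right) = 32879784 - - \frac{53872603}{142181370} = 32879784 + \frac{53872603}{142181370} = \frac{4674892788296683}{142181370}$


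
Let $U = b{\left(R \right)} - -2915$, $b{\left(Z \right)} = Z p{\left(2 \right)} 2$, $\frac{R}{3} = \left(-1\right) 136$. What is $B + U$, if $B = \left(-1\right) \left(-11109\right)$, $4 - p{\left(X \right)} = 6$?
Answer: $15656$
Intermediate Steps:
$R = -408$ ($R = 3 \left(\left(-1\right) 136\right) = 3 \left(-136\right) = -408$)
$p{\left(X \right)} = -2$ ($p{\left(X \right)} = 4 - 6 = -2$)
$b{\left(Z \right)} = - 4 Z$ ($b{\left(Z \right)} = Z \left(-2\right) 2 = - 2 Z 2 = - 4 Z$)
$U = 4547$ ($U = \left(-4\right) \left(-408\right) - -2915 = 1632 + 2915 = 4547$)
$B = 11109$
$B + U = 11109 + 4547 = 15656$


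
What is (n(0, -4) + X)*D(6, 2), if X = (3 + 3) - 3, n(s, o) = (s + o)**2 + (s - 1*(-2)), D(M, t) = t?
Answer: 42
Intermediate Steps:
n(s, o) = 2 + s + (o + s)**2 (n(s, o) = (o + s)**2 + (s + 2) = (o + s)**2 + (2 + s) = 2 + s + (o + s)**2)
X = 3 (X = 6 - 3 = 3)
(n(0, -4) + X)*D(6, 2) = ((2 + 0 + (-4 + 0)**2) + 3)*2 = ((2 + 0 + (-4)**2) + 3)*2 = ((2 + 0 + 16) + 3)*2 = (18 + 3)*2 = 21*2 = 42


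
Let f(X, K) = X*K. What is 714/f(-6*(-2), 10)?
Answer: 119/20 ≈ 5.9500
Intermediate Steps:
f(X, K) = K*X
714/f(-6*(-2), 10) = 714/((10*(-6*(-2)))) = 714/((10*12)) = 714/120 = 714*(1/120) = 119/20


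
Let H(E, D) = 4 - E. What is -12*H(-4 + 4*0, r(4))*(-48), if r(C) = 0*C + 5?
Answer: 4608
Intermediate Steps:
r(C) = 5 (r(C) = 0 + 5 = 5)
-12*H(-4 + 4*0, r(4))*(-48) = -12*(4 - (-4 + 4*0))*(-48) = -12*(4 - (-4 + 0))*(-48) = -12*(4 - 1*(-4))*(-48) = -12*(4 + 4)*(-48) = -12*8*(-48) = -96*(-48) = 4608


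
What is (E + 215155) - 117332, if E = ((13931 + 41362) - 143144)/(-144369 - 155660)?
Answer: 29349824718/300029 ≈ 97823.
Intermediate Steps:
E = 87851/300029 (E = (55293 - 143144)/(-300029) = -87851*(-1/300029) = 87851/300029 ≈ 0.29281)
(E + 215155) - 117332 = (87851/300029 + 215155) - 117332 = 64552827346/300029 - 117332 = 29349824718/300029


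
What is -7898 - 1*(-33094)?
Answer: 25196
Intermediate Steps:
-7898 - 1*(-33094) = -7898 + 33094 = 25196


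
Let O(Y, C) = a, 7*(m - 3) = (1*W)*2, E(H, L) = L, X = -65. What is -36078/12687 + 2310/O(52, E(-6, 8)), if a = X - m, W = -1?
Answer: -12347209/334091 ≈ -36.958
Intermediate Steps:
m = 19/7 (m = 3 + ((1*(-1))*2)/7 = 3 + (-1*2)/7 = 3 + (1/7)*(-2) = 3 - 2/7 = 19/7 ≈ 2.7143)
a = -474/7 (a = -65 - 1*19/7 = -65 - 19/7 = -474/7 ≈ -67.714)
O(Y, C) = -474/7
-36078/12687 + 2310/O(52, E(-6, 8)) = -36078/12687 + 2310/(-474/7) = -36078*1/12687 + 2310*(-7/474) = -12026/4229 - 2695/79 = -12347209/334091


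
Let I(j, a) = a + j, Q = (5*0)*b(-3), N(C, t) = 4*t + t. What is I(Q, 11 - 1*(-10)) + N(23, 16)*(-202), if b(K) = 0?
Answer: -16139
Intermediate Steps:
N(C, t) = 5*t
Q = 0 (Q = (5*0)*0 = 0*0 = 0)
I(Q, 11 - 1*(-10)) + N(23, 16)*(-202) = ((11 - 1*(-10)) + 0) + (5*16)*(-202) = ((11 + 10) + 0) + 80*(-202) = (21 + 0) - 16160 = 21 - 16160 = -16139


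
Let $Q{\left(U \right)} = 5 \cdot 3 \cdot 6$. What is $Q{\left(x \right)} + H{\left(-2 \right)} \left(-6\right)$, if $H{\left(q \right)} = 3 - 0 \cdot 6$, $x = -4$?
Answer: $72$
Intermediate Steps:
$H{\left(q \right)} = 3$ ($H{\left(q \right)} = 3 - 0 = 3 + 0 = 3$)
$Q{\left(U \right)} = 90$ ($Q{\left(U \right)} = 15 \cdot 6 = 90$)
$Q{\left(x \right)} + H{\left(-2 \right)} \left(-6\right) = 90 + 3 \left(-6\right) = 90 - 18 = 72$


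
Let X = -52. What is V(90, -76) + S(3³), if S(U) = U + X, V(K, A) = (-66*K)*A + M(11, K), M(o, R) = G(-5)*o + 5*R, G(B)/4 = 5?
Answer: 452085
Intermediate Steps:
G(B) = 20 (G(B) = 4*5 = 20)
M(o, R) = 5*R + 20*o (M(o, R) = 20*o + 5*R = 5*R + 20*o)
V(K, A) = 220 + 5*K - 66*A*K (V(K, A) = (-66*K)*A + (5*K + 20*11) = -66*A*K + (5*K + 220) = -66*A*K + (220 + 5*K) = 220 + 5*K - 66*A*K)
S(U) = -52 + U (S(U) = U - 52 = -52 + U)
V(90, -76) + S(3³) = (220 + 5*90 - 66*(-76)*90) + (-52 + 3³) = (220 + 450 + 451440) + (-52 + 27) = 452110 - 25 = 452085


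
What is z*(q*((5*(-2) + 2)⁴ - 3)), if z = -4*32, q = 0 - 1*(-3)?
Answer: -1571712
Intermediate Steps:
q = 3 (q = 0 + 3 = 3)
z = -128
z*(q*((5*(-2) + 2)⁴ - 3)) = -384*((5*(-2) + 2)⁴ - 3) = -384*((-10 + 2)⁴ - 3) = -384*((-8)⁴ - 3) = -384*(4096 - 3) = -384*4093 = -128*12279 = -1571712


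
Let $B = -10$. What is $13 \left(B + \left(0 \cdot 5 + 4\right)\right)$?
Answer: $-78$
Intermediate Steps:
$13 \left(B + \left(0 \cdot 5 + 4\right)\right) = 13 \left(-10 + \left(0 \cdot 5 + 4\right)\right) = 13 \left(-10 + \left(0 + 4\right)\right) = 13 \left(-10 + 4\right) = 13 \left(-6\right) = -78$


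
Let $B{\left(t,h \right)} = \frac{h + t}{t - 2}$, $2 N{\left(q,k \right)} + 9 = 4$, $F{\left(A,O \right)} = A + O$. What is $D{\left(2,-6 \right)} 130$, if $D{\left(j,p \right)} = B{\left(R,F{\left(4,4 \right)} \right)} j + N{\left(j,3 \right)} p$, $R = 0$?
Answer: $910$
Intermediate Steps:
$N{\left(q,k \right)} = - \frac{5}{2}$ ($N{\left(q,k \right)} = - \frac{9}{2} + \frac{1}{2} \cdot 4 = - \frac{9}{2} + 2 = - \frac{5}{2}$)
$B{\left(t,h \right)} = \frac{h + t}{-2 + t}$
$D{\left(j,p \right)} = - 4 j - \frac{5 p}{2}$ ($D{\left(j,p \right)} = \frac{\left(4 + 4\right) + 0}{-2 + 0} j - \frac{5 p}{2} = \frac{8 + 0}{-2} j - \frac{5 p}{2} = \left(- \frac{1}{2}\right) 8 j - \frac{5 p}{2} = - 4 j - \frac{5 p}{2}$)
$D{\left(2,-6 \right)} 130 = \left(\left(-4\right) 2 - -15\right) 130 = \left(-8 + 15\right) 130 = 7 \cdot 130 = 910$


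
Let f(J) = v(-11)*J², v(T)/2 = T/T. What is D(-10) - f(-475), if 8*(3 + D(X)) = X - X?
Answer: -451253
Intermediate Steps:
v(T) = 2 (v(T) = 2*(T/T) = 2*1 = 2)
D(X) = -3 (D(X) = -3 + (X - X)/8 = -3 + (⅛)*0 = -3 + 0 = -3)
f(J) = 2*J²
D(-10) - f(-475) = -3 - 2*(-475)² = -3 - 2*225625 = -3 - 1*451250 = -3 - 451250 = -451253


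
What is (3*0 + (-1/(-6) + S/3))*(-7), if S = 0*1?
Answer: -7/6 ≈ -1.1667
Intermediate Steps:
S = 0
(3*0 + (-1/(-6) + S/3))*(-7) = (3*0 + (-1/(-6) + 0/3))*(-7) = (0 + (-1*(-⅙) + 0*(⅓)))*(-7) = (0 + (⅙ + 0))*(-7) = (0 + ⅙)*(-7) = (⅙)*(-7) = -7/6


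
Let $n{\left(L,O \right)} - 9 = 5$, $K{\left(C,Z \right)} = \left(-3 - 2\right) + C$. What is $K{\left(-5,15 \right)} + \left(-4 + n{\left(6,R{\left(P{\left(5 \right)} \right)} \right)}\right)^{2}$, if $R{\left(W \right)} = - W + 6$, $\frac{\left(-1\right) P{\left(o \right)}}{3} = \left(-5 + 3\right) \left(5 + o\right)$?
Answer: $90$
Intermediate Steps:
$K{\left(C,Z \right)} = -5 + C$
$P{\left(o \right)} = 30 + 6 o$ ($P{\left(o \right)} = - 3 \left(-5 + 3\right) \left(5 + o\right) = - 3 \left(- 2 \left(5 + o\right)\right) = - 3 \left(-10 - 2 o\right) = 30 + 6 o$)
$R{\left(W \right)} = 6 - W$
$n{\left(L,O \right)} = 14$ ($n{\left(L,O \right)} = 9 + 5 = 14$)
$K{\left(-5,15 \right)} + \left(-4 + n{\left(6,R{\left(P{\left(5 \right)} \right)} \right)}\right)^{2} = \left(-5 - 5\right) + \left(-4 + 14\right)^{2} = -10 + 10^{2} = -10 + 100 = 90$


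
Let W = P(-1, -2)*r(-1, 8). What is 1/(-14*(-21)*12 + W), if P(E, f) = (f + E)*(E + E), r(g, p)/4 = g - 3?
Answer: 1/3432 ≈ 0.00029138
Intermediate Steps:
r(g, p) = -12 + 4*g (r(g, p) = 4*(g - 3) = 4*(-3 + g) = -12 + 4*g)
P(E, f) = 2*E*(E + f) (P(E, f) = (E + f)*(2*E) = 2*E*(E + f))
W = -96 (W = (2*(-1)*(-1 - 2))*(-12 + 4*(-1)) = (2*(-1)*(-3))*(-12 - 4) = 6*(-16) = -96)
1/(-14*(-21)*12 + W) = 1/(-14*(-21)*12 - 96) = 1/(294*12 - 96) = 1/(3528 - 96) = 1/3432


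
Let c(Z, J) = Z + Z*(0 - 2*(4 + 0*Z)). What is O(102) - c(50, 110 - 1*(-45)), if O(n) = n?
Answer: 452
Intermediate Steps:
c(Z, J) = -7*Z (c(Z, J) = Z + Z*(0 - 2*(4 + 0)) = Z + Z*(0 - 2*4) = Z + Z*(0 - 8) = Z + Z*(-8) = Z - 8*Z = -7*Z)
O(102) - c(50, 110 - 1*(-45)) = 102 - (-7)*50 = 102 - 1*(-350) = 102 + 350 = 452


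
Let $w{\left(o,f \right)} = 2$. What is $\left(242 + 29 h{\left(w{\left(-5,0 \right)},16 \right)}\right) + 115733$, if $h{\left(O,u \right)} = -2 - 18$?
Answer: $115395$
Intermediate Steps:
$h{\left(O,u \right)} = -20$ ($h{\left(O,u \right)} = -2 - 18 = -20$)
$\left(242 + 29 h{\left(w{\left(-5,0 \right)},16 \right)}\right) + 115733 = \left(242 + 29 \left(-20\right)\right) + 115733 = \left(242 - 580\right) + 115733 = -338 + 115733 = 115395$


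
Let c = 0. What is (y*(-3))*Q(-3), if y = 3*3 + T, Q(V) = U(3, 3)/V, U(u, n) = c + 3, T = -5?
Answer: 12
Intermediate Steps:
U(u, n) = 3 (U(u, n) = 0 + 3 = 3)
Q(V) = 3/V
y = 4 (y = 3*3 - 5 = 9 - 5 = 4)
(y*(-3))*Q(-3) = (4*(-3))*(3/(-3)) = -36*(-1)/3 = -12*(-1) = 12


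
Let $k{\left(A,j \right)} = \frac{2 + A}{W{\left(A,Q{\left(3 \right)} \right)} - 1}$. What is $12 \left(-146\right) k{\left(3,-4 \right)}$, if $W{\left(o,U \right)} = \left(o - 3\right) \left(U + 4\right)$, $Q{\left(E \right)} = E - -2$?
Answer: $8760$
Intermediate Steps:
$Q{\left(E \right)} = 2 + E$ ($Q{\left(E \right)} = E + 2 = 2 + E$)
$W{\left(o,U \right)} = \left(-3 + o\right) \left(4 + U\right)$
$k{\left(A,j \right)} = \frac{2 + A}{-28 + 9 A}$ ($k{\left(A,j \right)} = \frac{2 + A}{\left(-12 - 3 \left(2 + 3\right) + 4 A + \left(2 + 3\right) A\right) - 1} = \frac{2 + A}{\left(-12 - 15 + 4 A + 5 A\right) - 1} = \frac{2 + A}{\left(-27 + 9 A\right) - 1} = \frac{2 + A}{-28 + 9 A}$)
$12 \left(-146\right) k{\left(3,-4 \right)} = 12 \left(-146\right) \frac{2 + 3}{-28 + 9 \cdot 3} = - 1752 \frac{1}{-28 + 27} \cdot 5 = - 1752 \frac{1}{-1} \cdot 5 = - 1752 \left(\left(-1\right) 5\right) = \left(-1752\right) \left(-5\right) = 8760$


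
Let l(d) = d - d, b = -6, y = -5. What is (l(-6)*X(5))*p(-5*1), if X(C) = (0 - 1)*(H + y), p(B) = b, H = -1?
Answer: 0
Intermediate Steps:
p(B) = -6
l(d) = 0
X(C) = 6 (X(C) = (0 - 1)*(-1 - 5) = -1*(-6) = 6)
(l(-6)*X(5))*p(-5*1) = (0*6)*(-6) = 0*(-6) = 0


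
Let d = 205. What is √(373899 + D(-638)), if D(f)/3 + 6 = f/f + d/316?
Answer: 3*√1037076529/158 ≈ 611.46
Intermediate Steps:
D(f) = -4125/316 (D(f) = -18 + 3*(f/f + 205/316) = -18 + 3*(1 + 205*(1/316)) = -18 + 3*(1 + 205/316) = -18 + 3*(521/316) = -18 + 1563/316 = -4125/316)
√(373899 + D(-638)) = √(373899 - 4125/316) = √(118147959/316) = 3*√1037076529/158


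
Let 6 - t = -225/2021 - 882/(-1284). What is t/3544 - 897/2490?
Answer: -228173829827/636094875440 ≈ -0.35871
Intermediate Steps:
t = 2346027/432494 (t = 6 - (-225/2021 - 882/(-1284)) = 6 - (-225*1/2021 - 882*(-1/1284)) = 6 - (-225/2021 + 147/214) = 6 - 1*248937/432494 = 6 - 248937/432494 = 2346027/432494 ≈ 5.4244)
t/3544 - 897/2490 = (2346027/432494)/3544 - 897/2490 = (2346027/432494)*(1/3544) - 897*1/2490 = 2346027/1532758736 - 299/830 = -228173829827/636094875440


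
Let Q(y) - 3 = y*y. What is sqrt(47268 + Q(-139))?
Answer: 4*sqrt(4162) ≈ 258.05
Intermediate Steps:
Q(y) = 3 + y**2 (Q(y) = 3 + y*y = 3 + y**2)
sqrt(47268 + Q(-139)) = sqrt(47268 + (3 + (-139)**2)) = sqrt(47268 + (3 + 19321)) = sqrt(47268 + 19324) = sqrt(66592) = 4*sqrt(4162)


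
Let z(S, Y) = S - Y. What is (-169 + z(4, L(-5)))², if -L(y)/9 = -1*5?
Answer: 44100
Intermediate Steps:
L(y) = 45 (L(y) = -(-9)*5 = -9*(-5) = 45)
(-169 + z(4, L(-5)))² = (-169 + (4 - 1*45))² = (-169 + (4 - 45))² = (-169 - 41)² = (-210)² = 44100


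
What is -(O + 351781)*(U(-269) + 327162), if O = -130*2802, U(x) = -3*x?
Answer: 4092725151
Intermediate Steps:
O = -364260
-(O + 351781)*(U(-269) + 327162) = -(-364260 + 351781)*(-3*(-269) + 327162) = -(-12479)*(807 + 327162) = -(-12479)*327969 = -1*(-4092725151) = 4092725151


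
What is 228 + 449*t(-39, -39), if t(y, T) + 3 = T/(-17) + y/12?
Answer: -105277/68 ≈ -1548.2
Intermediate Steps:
t(y, T) = -3 - T/17 + y/12 (t(y, T) = -3 + (T/(-17) + y/12) = -3 + (T*(-1/17) + y*(1/12)) = -3 + (-T/17 + y/12) = -3 - T/17 + y/12)
228 + 449*t(-39, -39) = 228 + 449*(-3 - 1/17*(-39) + (1/12)*(-39)) = 228 + 449*(-3 + 39/17 - 13/4) = 228 + 449*(-269/68) = 228 - 120781/68 = -105277/68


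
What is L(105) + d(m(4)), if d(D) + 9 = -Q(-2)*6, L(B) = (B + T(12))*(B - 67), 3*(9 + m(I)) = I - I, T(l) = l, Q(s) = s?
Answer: 4449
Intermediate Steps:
m(I) = -9 (m(I) = -9 + (I - I)/3 = -9 + (⅓)*0 = -9 + 0 = -9)
L(B) = (-67 + B)*(12 + B) (L(B) = (B + 12)*(B - 67) = (12 + B)*(-67 + B) = (-67 + B)*(12 + B))
d(D) = 3 (d(D) = -9 - 1*(-2)*6 = -9 + 2*6 = -9 + 12 = 3)
L(105) + d(m(4)) = (-804 + 105² - 55*105) + 3 = (-804 + 11025 - 5775) + 3 = 4446 + 3 = 4449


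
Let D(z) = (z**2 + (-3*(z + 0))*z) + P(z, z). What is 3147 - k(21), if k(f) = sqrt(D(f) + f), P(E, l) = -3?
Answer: 3147 - 12*I*sqrt(6) ≈ 3147.0 - 29.394*I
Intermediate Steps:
D(z) = -3 - 2*z**2 (D(z) = (z**2 + (-3*(z + 0))*z) - 3 = (z**2 + (-3*z)*z) - 3 = (z**2 - 3*z**2) - 3 = -2*z**2 - 3 = -3 - 2*z**2)
k(f) = sqrt(-3 + f - 2*f**2) (k(f) = sqrt((-3 - 2*f**2) + f) = sqrt(-3 + f - 2*f**2))
3147 - k(21) = 3147 - sqrt(-3 + 21 - 2*21**2) = 3147 - sqrt(-3 + 21 - 2*441) = 3147 - sqrt(-3 + 21 - 882) = 3147 - sqrt(-864) = 3147 - 12*I*sqrt(6)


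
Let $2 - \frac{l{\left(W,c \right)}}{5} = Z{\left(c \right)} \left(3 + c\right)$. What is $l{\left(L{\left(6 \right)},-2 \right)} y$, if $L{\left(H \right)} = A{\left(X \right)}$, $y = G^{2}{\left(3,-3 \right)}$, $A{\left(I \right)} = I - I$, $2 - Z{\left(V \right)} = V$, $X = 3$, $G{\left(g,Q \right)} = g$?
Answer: $-90$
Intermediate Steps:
$Z{\left(V \right)} = 2 - V$
$A{\left(I \right)} = 0$
$y = 9$ ($y = 3^{2} = 9$)
$L{\left(H \right)} = 0$
$l{\left(W,c \right)} = 10 - 5 \left(2 - c\right) \left(3 + c\right)$
$l{\left(L{\left(6 \right)},-2 \right)} y = \left(-20 + 5 \left(-2\right) + 5 \left(-2\right)^{2}\right) 9 = \left(-20 - 10 + 5 \cdot 4\right) 9 = \left(-20 - 10 + 20\right) 9 = \left(-10\right) 9 = -90$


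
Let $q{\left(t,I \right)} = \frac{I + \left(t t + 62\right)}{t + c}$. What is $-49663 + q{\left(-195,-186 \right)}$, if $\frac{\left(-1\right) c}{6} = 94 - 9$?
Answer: $- \frac{35050316}{705} \approx -49717.0$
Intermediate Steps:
$c = -510$ ($c = - 6 \left(94 - 9\right) = \left(-6\right) 85 = -510$)
$q{\left(t,I \right)} = \frac{62 + I + t^{2}}{-510 + t}$ ($q{\left(t,I \right)} = \frac{I + \left(t t + 62\right)}{t - 510} = \frac{I + \left(t^{2} + 62\right)}{-510 + t} = \frac{I + \left(62 + t^{2}\right)}{-510 + t} = \frac{62 + I + t^{2}}{-510 + t}$)
$-49663 + q{\left(-195,-186 \right)} = -49663 + \frac{62 - 186 + \left(-195\right)^{2}}{-510 - 195} = -49663 + \frac{62 - 186 + 38025}{-705} = -49663 - \frac{37901}{705} = - \frac{35050316}{705}$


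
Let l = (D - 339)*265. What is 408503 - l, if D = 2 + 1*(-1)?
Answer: 498073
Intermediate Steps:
D = 1 (D = 2 - 1 = 1)
l = -89570 (l = (1 - 339)*265 = -338*265 = -89570)
408503 - l = 408503 - 1*(-89570) = 408503 + 89570 = 498073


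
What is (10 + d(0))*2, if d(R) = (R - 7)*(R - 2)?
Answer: 48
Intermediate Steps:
d(R) = (-7 + R)*(-2 + R)
(10 + d(0))*2 = (10 + (14 + 0² - 9*0))*2 = (10 + (14 + 0 + 0))*2 = (10 + 14)*2 = 24*2 = 48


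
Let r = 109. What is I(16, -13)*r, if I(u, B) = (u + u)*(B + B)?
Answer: -90688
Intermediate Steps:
I(u, B) = 4*B*u (I(u, B) = (2*u)*(2*B) = 4*B*u)
I(16, -13)*r = (4*(-13)*16)*109 = -832*109 = -90688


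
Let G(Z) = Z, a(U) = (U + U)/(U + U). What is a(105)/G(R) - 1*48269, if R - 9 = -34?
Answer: -1206726/25 ≈ -48269.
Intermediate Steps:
R = -25 (R = 9 - 34 = -25)
a(U) = 1 (a(U) = (2*U)/((2*U)) = (2*U)*(1/(2*U)) = 1)
a(105)/G(R) - 1*48269 = 1/(-25) - 1*48269 = 1*(-1/25) - 48269 = -1/25 - 48269 = -1206726/25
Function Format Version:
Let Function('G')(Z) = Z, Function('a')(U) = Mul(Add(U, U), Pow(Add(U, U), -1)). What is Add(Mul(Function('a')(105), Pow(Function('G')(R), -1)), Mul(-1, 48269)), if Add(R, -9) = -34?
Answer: Rational(-1206726, 25) ≈ -48269.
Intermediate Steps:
R = -25 (R = Add(9, -34) = -25)
Function('a')(U) = 1 (Function('a')(U) = Mul(Mul(2, U), Pow(Mul(2, U), -1)) = Mul(Mul(2, U), Mul(Rational(1, 2), Pow(U, -1))) = 1)
Add(Mul(Function('a')(105), Pow(Function('G')(R), -1)), Mul(-1, 48269)) = Add(Mul(1, Pow(-25, -1)), Mul(-1, 48269)) = Add(Mul(1, Rational(-1, 25)), -48269) = Add(Rational(-1, 25), -48269) = Rational(-1206726, 25)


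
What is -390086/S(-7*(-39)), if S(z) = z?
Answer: -390086/273 ≈ -1428.9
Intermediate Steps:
-390086/S(-7*(-39)) = -390086/((-7*(-39))) = -390086/273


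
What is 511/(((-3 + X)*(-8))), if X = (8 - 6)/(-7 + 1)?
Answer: 1533/80 ≈ 19.163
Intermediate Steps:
X = -1/3 (X = 2/(-6) = 2*(-1/6) = -1/3 ≈ -0.33333)
511/(((-3 + X)*(-8))) = 511/(((-3 - 1/3)*(-8))) = 511/((-10/3*(-8))) = 511/(80/3) = 511*(3/80) = 1533/80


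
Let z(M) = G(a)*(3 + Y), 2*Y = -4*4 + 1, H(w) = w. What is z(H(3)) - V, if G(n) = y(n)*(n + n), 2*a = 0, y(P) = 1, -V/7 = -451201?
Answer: -3158407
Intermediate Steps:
V = 3158407 (V = -7*(-451201) = 3158407)
a = 0 (a = (½)*0 = 0)
G(n) = 2*n (G(n) = 1*(n + n) = 1*(2*n) = 2*n)
Y = -15/2 (Y = (-4*4 + 1)/2 = (-16 + 1)/2 = (½)*(-15) = -15/2 ≈ -7.5000)
z(M) = 0 (z(M) = (2*0)*(3 - 15/2) = 0*(-9/2) = 0)
z(H(3)) - V = 0 - 1*3158407 = 0 - 3158407 = -3158407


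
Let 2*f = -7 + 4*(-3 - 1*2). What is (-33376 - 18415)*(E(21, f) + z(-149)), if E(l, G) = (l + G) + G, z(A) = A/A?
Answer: 258955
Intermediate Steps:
f = -27/2 (f = (-7 + 4*(-3 - 1*2))/2 = (-7 + 4*(-3 - 2))/2 = (-7 + 4*(-5))/2 = (-7 - 20)/2 = (½)*(-27) = -27/2 ≈ -13.500)
z(A) = 1
E(l, G) = l + 2*G (E(l, G) = (G + l) + G = l + 2*G)
(-33376 - 18415)*(E(21, f) + z(-149)) = (-33376 - 18415)*((21 + 2*(-27/2)) + 1) = -51791*((21 - 27) + 1) = -51791*(-6 + 1) = -51791*(-5) = 258955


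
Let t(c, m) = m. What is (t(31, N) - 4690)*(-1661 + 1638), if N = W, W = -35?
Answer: 108675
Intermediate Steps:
N = -35
(t(31, N) - 4690)*(-1661 + 1638) = (-35 - 4690)*(-1661 + 1638) = -4725*(-23) = 108675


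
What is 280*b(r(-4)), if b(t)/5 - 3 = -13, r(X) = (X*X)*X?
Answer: -14000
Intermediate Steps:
r(X) = X**3 (r(X) = X**2*X = X**3)
b(t) = -50 (b(t) = 15 + 5*(-13) = 15 - 65 = -50)
280*b(r(-4)) = 280*(-50) = -14000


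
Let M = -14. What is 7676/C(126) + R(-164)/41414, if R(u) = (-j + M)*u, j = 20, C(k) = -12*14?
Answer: -39619637/869694 ≈ -45.556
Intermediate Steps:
C(k) = -168
R(u) = -34*u (R(u) = (-1*20 - 14)*u = (-20 - 14)*u = -34*u)
7676/C(126) + R(-164)/41414 = 7676/(-168) - 34*(-164)/41414 = 7676*(-1/168) + 5576*(1/41414) = -1919/42 + 2788/20707 = -39619637/869694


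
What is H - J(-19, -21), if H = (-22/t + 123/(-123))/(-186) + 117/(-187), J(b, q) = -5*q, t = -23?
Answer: -84498869/799986 ≈ -105.63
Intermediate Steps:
H = -500339/799986 (H = (-22/(-23) + 123/(-123))/(-186) + 117/(-187) = (-22*(-1/23) + 123*(-1/123))*(-1/186) + 117*(-1/187) = (22/23 - 1)*(-1/186) - 117/187 = -1/23*(-1/186) - 117/187 = 1/4278 - 117/187 = -500339/799986 ≈ -0.62543)
H - J(-19, -21) = -500339/799986 - (-5)*(-21) = -500339/799986 - 1*105 = -500339/799986 - 105 = -84498869/799986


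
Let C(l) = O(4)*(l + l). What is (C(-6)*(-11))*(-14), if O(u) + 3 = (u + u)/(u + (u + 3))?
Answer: 4200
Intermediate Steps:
O(u) = -3 + 2*u/(3 + 2*u) (O(u) = -3 + (u + u)/(u + (u + 3)) = -3 + (2*u)/(u + (3 + u)) = -3 + (2*u)/(3 + 2*u) = -3 + 2*u/(3 + 2*u))
C(l) = -50*l/11 (C(l) = ((-9 - 4*4)/(3 + 2*4))*(l + l) = ((-9 - 16)/(3 + 8))*(2*l) = (-25/11)*(2*l) = ((1/11)*(-25))*(2*l) = -50*l/11)
(C(-6)*(-11))*(-14) = (-50/11*(-6)*(-11))*(-14) = ((300/11)*(-11))*(-14) = -300*(-14) = 4200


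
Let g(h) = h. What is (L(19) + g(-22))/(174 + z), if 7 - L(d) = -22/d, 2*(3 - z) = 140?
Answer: -263/2033 ≈ -0.12937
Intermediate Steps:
z = -67 (z = 3 - 1/2*140 = 3 - 70 = -67)
L(d) = 7 + 22/d (L(d) = 7 - (-22)/d = 7 + 22/d)
(L(19) + g(-22))/(174 + z) = ((7 + 22/19) - 22)/(174 - 67) = ((7 + 22*(1/19)) - 22)/107 = ((7 + 22/19) - 22)*(1/107) = (155/19 - 22)*(1/107) = -263/19*1/107 = -263/2033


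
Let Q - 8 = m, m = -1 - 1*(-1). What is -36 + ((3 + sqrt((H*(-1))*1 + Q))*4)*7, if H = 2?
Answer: 48 + 28*sqrt(6) ≈ 116.59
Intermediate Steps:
m = 0 (m = -1 + 1 = 0)
Q = 8 (Q = 8 + 0 = 8)
-36 + ((3 + sqrt((H*(-1))*1 + Q))*4)*7 = -36 + ((3 + sqrt((2*(-1))*1 + 8))*4)*7 = -36 + ((3 + sqrt(-2*1 + 8))*4)*7 = -36 + ((3 + sqrt(-2 + 8))*4)*7 = -36 + ((3 + sqrt(6))*4)*7 = -36 + (12 + 4*sqrt(6))*7 = -36 + (84 + 28*sqrt(6)) = 48 + 28*sqrt(6)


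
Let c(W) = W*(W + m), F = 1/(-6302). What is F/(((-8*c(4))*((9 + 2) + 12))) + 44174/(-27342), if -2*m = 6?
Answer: -102445499993/63409816512 ≈ -1.6156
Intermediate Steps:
m = -3 (m = -1/2*6 = -3)
F = -1/6302 ≈ -0.00015868
c(W) = W*(-3 + W) (c(W) = W*(W - 3) = W*(-3 + W))
F/(((-8*c(4))*((9 + 2) + 12))) + 44174/(-27342) = -(-1/(32*(-3 + 4)*((9 + 2) + 12)))/6302 + 44174/(-27342) = -(-1/(32*(11 + 12)))/6302 + 44174*(-1/27342) = -1/(6302*(-8*4*23)) - 22087/13671 = -1/(6302*((-32*23))) - 22087/13671 = -1/6302/(-736) - 22087/13671 = -1/6302*(-1/736) - 22087/13671 = 1/4638272 - 22087/13671 = -102445499993/63409816512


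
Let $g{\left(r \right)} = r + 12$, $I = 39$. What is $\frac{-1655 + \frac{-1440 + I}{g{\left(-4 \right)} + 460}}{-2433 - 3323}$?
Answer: $\frac{258647}{897936} \approx 0.28805$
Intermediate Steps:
$g{\left(r \right)} = 12 + r$
$\frac{-1655 + \frac{-1440 + I}{g{\left(-4 \right)} + 460}}{-2433 - 3323} = \frac{-1655 + \frac{-1440 + 39}{\left(12 - 4\right) + 460}}{-2433 - 3323} = \frac{-1655 - \frac{1401}{8 + 460}}{-5756} = \left(-1655 - \frac{1401}{468}\right) \left(- \frac{1}{5756}\right) = \left(-1655 - \frac{467}{156}\right) \left(- \frac{1}{5756}\right) = \left(- \frac{258647}{156}\right) \left(- \frac{1}{5756}\right) = \frac{258647}{897936}$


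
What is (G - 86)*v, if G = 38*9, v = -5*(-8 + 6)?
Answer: 2560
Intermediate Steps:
v = 10 (v = -5*(-2) = 10)
G = 342
(G - 86)*v = (342 - 86)*10 = 256*10 = 2560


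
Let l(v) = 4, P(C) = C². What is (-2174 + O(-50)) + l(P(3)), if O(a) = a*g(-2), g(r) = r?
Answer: -2070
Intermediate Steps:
O(a) = -2*a (O(a) = a*(-2) = -2*a)
(-2174 + O(-50)) + l(P(3)) = (-2174 - 2*(-50)) + 4 = (-2174 + 100) + 4 = -2074 + 4 = -2070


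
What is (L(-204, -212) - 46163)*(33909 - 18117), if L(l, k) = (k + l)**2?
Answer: 2003894256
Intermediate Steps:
(L(-204, -212) - 46163)*(33909 - 18117) = ((-212 - 204)**2 - 46163)*(33909 - 18117) = ((-416)**2 - 46163)*15792 = (173056 - 46163)*15792 = 126893*15792 = 2003894256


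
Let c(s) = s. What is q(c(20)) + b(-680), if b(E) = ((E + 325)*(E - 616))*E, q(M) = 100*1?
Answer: -312854300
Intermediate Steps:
q(M) = 100
b(E) = E*(-616 + E)*(325 + E) (b(E) = ((325 + E)*(-616 + E))*E = ((-616 + E)*(325 + E))*E = E*(-616 + E)*(325 + E))
q(c(20)) + b(-680) = 100 - 680*(-200200 + (-680)² - 291*(-680)) = 100 - 680*(-200200 + 462400 + 197880) = 100 - 680*460080 = 100 - 312854400 = -312854300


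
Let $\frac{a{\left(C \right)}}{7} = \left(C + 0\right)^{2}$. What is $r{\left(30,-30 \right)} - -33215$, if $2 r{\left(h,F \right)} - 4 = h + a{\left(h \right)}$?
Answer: $36382$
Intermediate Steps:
$a{\left(C \right)} = 7 C^{2}$ ($a{\left(C \right)} = 7 \left(C + 0\right)^{2} = 7 C^{2}$)
$r{\left(h,F \right)} = 2 + \frac{h}{2} + \frac{7 h^{2}}{2}$ ($r{\left(h,F \right)} = 2 + \frac{h + 7 h^{2}}{2} = 2 + \left(\frac{h}{2} + \frac{7 h^{2}}{2}\right) = 2 + \frac{h}{2} + \frac{7 h^{2}}{2}$)
$r{\left(30,-30 \right)} - -33215 = \left(2 + \frac{1}{2} \cdot 30 + \frac{7 \cdot 30^{2}}{2}\right) - -33215 = \left(2 + 15 + \frac{7}{2} \cdot 900\right) + 33215 = \left(2 + 15 + 3150\right) + 33215 = 3167 + 33215 = 36382$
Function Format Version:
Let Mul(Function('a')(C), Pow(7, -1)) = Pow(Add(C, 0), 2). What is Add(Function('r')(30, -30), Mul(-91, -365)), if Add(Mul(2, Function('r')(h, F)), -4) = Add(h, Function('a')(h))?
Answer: 36382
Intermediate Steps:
Function('a')(C) = Mul(7, Pow(C, 2)) (Function('a')(C) = Mul(7, Pow(Add(C, 0), 2)) = Mul(7, Pow(C, 2)))
Function('r')(h, F) = Add(2, Mul(Rational(1, 2), h), Mul(Rational(7, 2), Pow(h, 2))) (Function('r')(h, F) = Add(2, Mul(Rational(1, 2), Add(h, Mul(7, Pow(h, 2))))) = Add(2, Add(Mul(Rational(1, 2), h), Mul(Rational(7, 2), Pow(h, 2)))) = Add(2, Mul(Rational(1, 2), h), Mul(Rational(7, 2), Pow(h, 2))))
Add(Function('r')(30, -30), Mul(-91, -365)) = Add(Add(2, Mul(Rational(1, 2), 30), Mul(Rational(7, 2), Pow(30, 2))), Mul(-91, -365)) = Add(Add(2, 15, Mul(Rational(7, 2), 900)), 33215) = Add(Add(2, 15, 3150), 33215) = Add(3167, 33215) = 36382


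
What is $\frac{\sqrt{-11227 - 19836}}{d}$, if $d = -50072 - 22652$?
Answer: $- \frac{i \sqrt{31063}}{72724} \approx - 0.0024235 i$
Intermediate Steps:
$d = -72724$
$\frac{\sqrt{-11227 - 19836}}{d} = \frac{\sqrt{-11227 - 19836}}{-72724} = \sqrt{-31063} \left(- \frac{1}{72724}\right) = i \sqrt{31063} \left(- \frac{1}{72724}\right) = - \frac{i \sqrt{31063}}{72724}$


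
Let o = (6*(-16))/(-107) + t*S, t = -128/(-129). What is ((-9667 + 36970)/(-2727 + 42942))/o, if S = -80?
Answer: -125621103/14521582880 ≈ -0.0086506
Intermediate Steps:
t = 128/129 (t = -128*(-1/129) = 128/129 ≈ 0.99225)
o = -1083296/13803 (o = (6*(-16))/(-107) + (128/129)*(-80) = -96*(-1/107) - 10240/129 = 96/107 - 10240/129 = -1083296/13803 ≈ -78.483)
((-9667 + 36970)/(-2727 + 42942))/o = ((-9667 + 36970)/(-2727 + 42942))/(-1083296/13803) = (27303/40215)*(-13803/1083296) = (27303*(1/40215))*(-13803/1083296) = (9101/13405)*(-13803/1083296) = -125621103/14521582880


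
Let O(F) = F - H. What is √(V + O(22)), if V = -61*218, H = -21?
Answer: I*√13255 ≈ 115.13*I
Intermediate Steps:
O(F) = 21 + F (O(F) = F - 1*(-21) = F + 21 = 21 + F)
V = -13298
√(V + O(22)) = √(-13298 + (21 + 22)) = √(-13298 + 43) = √(-13255) = I*√13255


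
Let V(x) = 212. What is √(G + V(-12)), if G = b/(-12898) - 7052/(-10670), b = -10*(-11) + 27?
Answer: √1006884338342562790/68810830 ≈ 14.583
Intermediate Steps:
b = 137 (b = 110 + 27 = 137)
G = 44747453/68810830 (G = 137/(-12898) - 7052/(-10670) = 137*(-1/12898) - 7052*(-1/10670) = -137/12898 + 3526/5335 = 44747453/68810830 ≈ 0.65030)
√(G + V(-12)) = √(44747453/68810830 + 212) = √(14632643413/68810830) = √1006884338342562790/68810830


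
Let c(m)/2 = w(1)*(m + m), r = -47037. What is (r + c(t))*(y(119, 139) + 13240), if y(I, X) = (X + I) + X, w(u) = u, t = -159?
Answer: -650116701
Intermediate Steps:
y(I, X) = I + 2*X (y(I, X) = (I + X) + X = I + 2*X)
c(m) = 4*m (c(m) = 2*(1*(m + m)) = 2*(1*(2*m)) = 2*(2*m) = 4*m)
(r + c(t))*(y(119, 139) + 13240) = (-47037 + 4*(-159))*((119 + 2*139) + 13240) = (-47037 - 636)*((119 + 278) + 13240) = -47673*(397 + 13240) = -47673*13637 = -650116701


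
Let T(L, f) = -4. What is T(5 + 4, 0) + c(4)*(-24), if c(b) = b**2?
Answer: -388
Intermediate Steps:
T(5 + 4, 0) + c(4)*(-24) = -4 + 4**2*(-24) = -4 + 16*(-24) = -4 - 384 = -388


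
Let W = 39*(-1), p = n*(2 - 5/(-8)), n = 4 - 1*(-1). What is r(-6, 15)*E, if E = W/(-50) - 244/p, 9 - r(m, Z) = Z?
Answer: 18701/175 ≈ 106.86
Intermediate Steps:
n = 5 (n = 4 + 1 = 5)
p = 105/8 (p = 5*(2 - 5/(-8)) = 5*(2 - 5*(-1/8)) = 5*(2 + 5/8) = 5*(21/8) = 105/8 ≈ 13.125)
W = -39
r(m, Z) = 9 - Z
E = -18701/1050 (E = -39/(-50) - 244/105/8 = -39*(-1/50) - 244*8/105 = 39/50 - 1952/105 = -18701/1050 ≈ -17.810)
r(-6, 15)*E = (9 - 1*15)*(-18701/1050) = (9 - 15)*(-18701/1050) = -6*(-18701/1050) = 18701/175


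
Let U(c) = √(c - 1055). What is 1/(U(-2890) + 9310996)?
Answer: 9310996/86694646515961 - I*√3945/86694646515961 ≈ 1.074e-7 - 7.2449e-13*I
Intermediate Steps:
U(c) = √(-1055 + c)
1/(U(-2890) + 9310996) = 1/(√(-1055 - 2890) + 9310996) = 1/(√(-3945) + 9310996) = 1/(I*√3945 + 9310996) = 1/(9310996 + I*√3945)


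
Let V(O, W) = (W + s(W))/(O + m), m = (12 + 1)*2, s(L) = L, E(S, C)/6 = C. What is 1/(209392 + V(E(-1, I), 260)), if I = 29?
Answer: 5/1046973 ≈ 4.7757e-6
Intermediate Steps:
E(S, C) = 6*C
m = 26 (m = 13*2 = 26)
V(O, W) = 2*W/(26 + O) (V(O, W) = (W + W)/(O + 26) = (2*W)/(26 + O) = 2*W/(26 + O))
1/(209392 + V(E(-1, I), 260)) = 1/(209392 + 2*260/(26 + 6*29)) = 1/(209392 + 2*260/(26 + 174)) = 1/(209392 + 2*260/200) = 1/(209392 + 2*260*(1/200)) = 1/(209392 + 13/5) = 1/(1046973/5) = 5/1046973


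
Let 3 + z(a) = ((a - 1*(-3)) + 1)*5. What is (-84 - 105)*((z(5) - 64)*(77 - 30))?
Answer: 195426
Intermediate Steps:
z(a) = 17 + 5*a (z(a) = -3 + ((a - 1*(-3)) + 1)*5 = -3 + ((a + 3) + 1)*5 = -3 + ((3 + a) + 1)*5 = -3 + (4 + a)*5 = -3 + (20 + 5*a) = 17 + 5*a)
(-84 - 105)*((z(5) - 64)*(77 - 30)) = (-84 - 105)*(((17 + 5*5) - 64)*(77 - 30)) = -189*((17 + 25) - 64)*47 = -189*(42 - 64)*47 = -(-4158)*47 = -189*(-1034) = 195426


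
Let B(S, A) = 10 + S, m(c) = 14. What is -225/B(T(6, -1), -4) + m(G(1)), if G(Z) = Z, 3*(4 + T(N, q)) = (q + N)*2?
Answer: -283/28 ≈ -10.107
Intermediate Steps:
T(N, q) = -4 + 2*N/3 + 2*q/3 (T(N, q) = -4 + ((q + N)*2)/3 = -4 + ((N + q)*2)/3 = -4 + (2*N + 2*q)/3 = -4 + (2*N/3 + 2*q/3) = -4 + 2*N/3 + 2*q/3)
-225/B(T(6, -1), -4) + m(G(1)) = -225/(10 + (-4 + (2/3)*6 + (2/3)*(-1))) + 14 = -225/(10 + (-4 + 4 - 2/3)) + 14 = -225/(10 - 2/3) + 14 = -225/28/3 + 14 = -225*3/28 + 14 = -675/28 + 14 = -283/28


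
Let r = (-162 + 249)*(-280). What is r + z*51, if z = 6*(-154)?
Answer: -71484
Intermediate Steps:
r = -24360 (r = 87*(-280) = -24360)
z = -924
r + z*51 = -24360 - 924*51 = -24360 - 47124 = -71484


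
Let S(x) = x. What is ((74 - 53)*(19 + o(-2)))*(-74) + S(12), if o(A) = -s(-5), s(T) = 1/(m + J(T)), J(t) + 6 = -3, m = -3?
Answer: -59287/2 ≈ -29644.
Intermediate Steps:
J(t) = -9 (J(t) = -6 - 3 = -9)
s(T) = -1/12 (s(T) = 1/(-3 - 9) = 1/(-12) = -1/12)
o(A) = 1/12 (o(A) = -1*(-1/12) = 1/12)
((74 - 53)*(19 + o(-2)))*(-74) + S(12) = ((74 - 53)*(19 + 1/12))*(-74) + 12 = (21*(229/12))*(-74) + 12 = (1603/4)*(-74) + 12 = -59311/2 + 12 = -59287/2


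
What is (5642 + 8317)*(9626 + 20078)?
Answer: 414638136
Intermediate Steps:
(5642 + 8317)*(9626 + 20078) = 13959*29704 = 414638136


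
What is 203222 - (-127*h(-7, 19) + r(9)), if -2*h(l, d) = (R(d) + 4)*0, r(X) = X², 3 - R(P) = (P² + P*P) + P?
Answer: 203141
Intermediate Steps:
R(P) = 3 - P - 2*P² (R(P) = 3 - ((P² + P*P) + P) = 3 - ((P² + P²) + P) = 3 - (2*P² + P) = 3 - (P + 2*P²) = 3 + (-P - 2*P²) = 3 - P - 2*P²)
h(l, d) = 0 (h(l, d) = -((3 - d - 2*d²) + 4)*0/2 = -(7 - d - 2*d²)*0/2 = -½*0 = 0)
203222 - (-127*h(-7, 19) + r(9)) = 203222 - (-127*0 + 9²) = 203222 - (0 + 81) = 203222 - 1*81 = 203222 - 81 = 203141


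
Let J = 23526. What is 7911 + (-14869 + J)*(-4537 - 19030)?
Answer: -204011608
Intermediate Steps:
7911 + (-14869 + J)*(-4537 - 19030) = 7911 + (-14869 + 23526)*(-4537 - 19030) = 7911 + 8657*(-23567) = 7911 - 204019519 = -204011608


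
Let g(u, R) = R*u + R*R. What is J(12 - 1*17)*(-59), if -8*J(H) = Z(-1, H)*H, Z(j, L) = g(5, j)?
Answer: 295/2 ≈ 147.50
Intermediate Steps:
g(u, R) = R² + R*u (g(u, R) = R*u + R² = R² + R*u)
Z(j, L) = j*(5 + j) (Z(j, L) = j*(j + 5) = j*(5 + j))
J(H) = H/2 (J(H) = -(-(5 - 1))*H/8 = -(-1*4)*H/8 = -(-1)*H/2 = H/2)
J(12 - 1*17)*(-59) = ((12 - 1*17)/2)*(-59) = ((12 - 17)/2)*(-59) = ((½)*(-5))*(-59) = -5/2*(-59) = 295/2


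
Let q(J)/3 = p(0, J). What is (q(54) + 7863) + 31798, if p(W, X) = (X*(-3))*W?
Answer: 39661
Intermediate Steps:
p(W, X) = -3*W*X (p(W, X) = (-3*X)*W = -3*W*X)
q(J) = 0 (q(J) = 3*(-3*0*J) = 3*0 = 0)
(q(54) + 7863) + 31798 = (0 + 7863) + 31798 = 7863 + 31798 = 39661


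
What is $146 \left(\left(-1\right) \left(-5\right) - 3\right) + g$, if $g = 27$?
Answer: $319$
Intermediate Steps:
$146 \left(\left(-1\right) \left(-5\right) - 3\right) + g = 146 \left(\left(-1\right) \left(-5\right) - 3\right) + 27 = 146 \left(5 - 3\right) + 27 = 146 \cdot 2 + 27 = 292 + 27 = 319$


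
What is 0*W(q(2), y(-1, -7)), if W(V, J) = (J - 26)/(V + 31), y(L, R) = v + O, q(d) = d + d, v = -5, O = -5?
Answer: 0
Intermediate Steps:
q(d) = 2*d
y(L, R) = -10 (y(L, R) = -5 - 5 = -10)
W(V, J) = (-26 + J)/(31 + V)
0*W(q(2), y(-1, -7)) = 0*((-26 - 10)/(31 + 2*2)) = 0*(-36/(31 + 4)) = 0*(-36/35) = 0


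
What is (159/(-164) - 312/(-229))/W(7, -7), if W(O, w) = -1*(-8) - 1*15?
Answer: -14757/262892 ≈ -0.056133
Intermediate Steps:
W(O, w) = -7 (W(O, w) = 8 - 15 = -7)
(159/(-164) - 312/(-229))/W(7, -7) = (159/(-164) - 312/(-229))/(-7) = (159*(-1/164) - 312*(-1/229))*(-1/7) = (-159/164 + 312/229)*(-1/7) = (14757/37556)*(-1/7) = -14757/262892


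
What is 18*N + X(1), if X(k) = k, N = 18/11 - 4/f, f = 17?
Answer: 4903/187 ≈ 26.219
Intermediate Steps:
N = 262/187 (N = 18/11 - 4/17 = 262/187 ≈ 1.4011)
18*N + X(1) = 18*(262/187) + 1 = 4716/187 + 1 = 4903/187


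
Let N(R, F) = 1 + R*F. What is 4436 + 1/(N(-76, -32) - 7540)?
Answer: 22654651/5107 ≈ 4436.0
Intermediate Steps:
N(R, F) = 1 + F*R
4436 + 1/(N(-76, -32) - 7540) = 4436 + 1/((1 - 32*(-76)) - 7540) = 4436 + 1/((1 + 2432) - 7540) = 4436 + 1/(2433 - 7540) = 4436 + 1/(-5107) = 4436 - 1/5107 = 22654651/5107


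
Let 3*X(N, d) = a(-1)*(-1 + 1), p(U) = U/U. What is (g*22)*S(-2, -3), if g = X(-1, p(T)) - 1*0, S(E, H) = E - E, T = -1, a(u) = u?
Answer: 0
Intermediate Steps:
S(E, H) = 0
p(U) = 1
X(N, d) = 0 (X(N, d) = (-(-1 + 1))/3 = (-1*0)/3 = (1/3)*0 = 0)
g = 0 (g = 0 - 1*0 = 0 + 0 = 0)
(g*22)*S(-2, -3) = (0*22)*0 = 0*0 = 0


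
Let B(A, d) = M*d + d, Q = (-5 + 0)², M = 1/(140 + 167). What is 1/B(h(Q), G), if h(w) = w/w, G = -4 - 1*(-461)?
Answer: 307/140756 ≈ 0.0021811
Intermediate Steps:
M = 1/307 ≈ 0.0032573
Q = 25 (Q = (-5)² = 25)
G = 457 (G = -4 + 461 = 457)
h(w) = 1
B(A, d) = 308*d/307 (B(A, d) = d/307 + d = 308*d/307)
1/B(h(Q), G) = 1/((308/307)*457) = 1/(140756/307) = 307/140756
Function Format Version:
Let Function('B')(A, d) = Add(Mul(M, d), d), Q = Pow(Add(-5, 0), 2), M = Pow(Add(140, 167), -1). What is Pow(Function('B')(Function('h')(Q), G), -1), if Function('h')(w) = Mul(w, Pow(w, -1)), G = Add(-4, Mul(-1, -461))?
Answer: Rational(307, 140756) ≈ 0.0021811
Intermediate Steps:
M = Rational(1, 307) (M = Pow(307, -1) = Rational(1, 307) ≈ 0.0032573)
Q = 25 (Q = Pow(-5, 2) = 25)
G = 457 (G = Add(-4, 461) = 457)
Function('h')(w) = 1
Function('B')(A, d) = Mul(Rational(308, 307), d) (Function('B')(A, d) = Add(Mul(Rational(1, 307), d), d) = Mul(Rational(308, 307), d))
Pow(Function('B')(Function('h')(Q), G), -1) = Pow(Mul(Rational(308, 307), 457), -1) = Pow(Rational(140756, 307), -1) = Rational(307, 140756)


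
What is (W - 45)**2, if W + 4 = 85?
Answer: 1296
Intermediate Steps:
W = 81 (W = -4 + 85 = 81)
(W - 45)**2 = (81 - 45)**2 = 36**2 = 1296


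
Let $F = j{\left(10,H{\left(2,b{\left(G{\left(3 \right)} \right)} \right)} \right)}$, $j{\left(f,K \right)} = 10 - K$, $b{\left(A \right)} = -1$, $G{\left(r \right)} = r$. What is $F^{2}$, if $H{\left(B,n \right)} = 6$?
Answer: $16$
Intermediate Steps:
$F = 4$ ($F = 10 - 6 = 4$)
$F^{2} = 4^{2} = 16$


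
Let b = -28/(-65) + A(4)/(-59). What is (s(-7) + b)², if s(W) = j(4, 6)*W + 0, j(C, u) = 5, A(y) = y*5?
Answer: 17921980129/14707225 ≈ 1218.6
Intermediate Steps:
A(y) = 5*y
b = 352/3835 (b = -28/(-65) + (5*4)/(-59) = -28*(-1/65) + 20*(-1/59) = 28/65 - 20/59 = 352/3835 ≈ 0.091786)
s(W) = 5*W (s(W) = 5*W + 0 = 5*W)
(s(-7) + b)² = (5*(-7) + 352/3835)² = (-35 + 352/3835)² = (-133873/3835)² = 17921980129/14707225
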